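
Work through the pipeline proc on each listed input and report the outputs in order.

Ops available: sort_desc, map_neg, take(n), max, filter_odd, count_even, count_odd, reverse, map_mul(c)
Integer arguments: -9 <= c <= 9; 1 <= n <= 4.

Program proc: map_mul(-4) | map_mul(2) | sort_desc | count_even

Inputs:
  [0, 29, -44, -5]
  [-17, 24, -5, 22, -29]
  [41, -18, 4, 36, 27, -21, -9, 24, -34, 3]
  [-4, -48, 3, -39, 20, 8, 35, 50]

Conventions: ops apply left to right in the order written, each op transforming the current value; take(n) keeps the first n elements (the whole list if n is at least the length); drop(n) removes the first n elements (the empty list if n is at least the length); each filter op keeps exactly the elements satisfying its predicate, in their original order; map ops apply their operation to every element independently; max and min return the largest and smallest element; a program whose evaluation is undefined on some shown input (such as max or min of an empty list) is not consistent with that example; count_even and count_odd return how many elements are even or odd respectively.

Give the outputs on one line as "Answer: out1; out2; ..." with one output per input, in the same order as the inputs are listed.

Execution, op by op:
  [0, 29, -44, -5] -> [0, -116, 176, 20] -> [0, -232, 352, 40] -> [352, 40, 0, -232] -> 4
  [-17, 24, -5, 22, -29] -> [68, -96, 20, -88, 116] -> [136, -192, 40, -176, 232] -> [232, 136, 40, -176, -192] -> 5
  [41, -18, 4, 36, 27, -21, -9, 24, -34, 3] -> [-164, 72, -16, -144, -108, 84, 36, -96, 136, -12] -> [-328, 144, -32, -288, -216, 168, 72, -192, 272, -24] -> [272, 168, 144, 72, -24, -32, -192, -216, -288, -328] -> 10
  [-4, -48, 3, -39, 20, 8, 35, 50] -> [16, 192, -12, 156, -80, -32, -140, -200] -> [32, 384, -24, 312, -160, -64, -280, -400] -> [384, 312, 32, -24, -64, -160, -280, -400] -> 8

4; 5; 10; 8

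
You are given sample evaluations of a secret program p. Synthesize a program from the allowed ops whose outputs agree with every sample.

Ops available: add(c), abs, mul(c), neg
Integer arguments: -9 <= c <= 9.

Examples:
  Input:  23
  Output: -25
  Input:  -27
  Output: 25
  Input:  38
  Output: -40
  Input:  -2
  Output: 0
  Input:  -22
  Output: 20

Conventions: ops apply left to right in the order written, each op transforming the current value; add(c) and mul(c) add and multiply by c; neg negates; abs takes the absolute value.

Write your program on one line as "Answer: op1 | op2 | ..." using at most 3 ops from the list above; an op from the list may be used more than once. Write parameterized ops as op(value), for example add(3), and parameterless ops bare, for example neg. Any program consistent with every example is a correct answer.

add(2) | neg

Check, running the answer program on each example:
  23 -> 25 -> -25
  -27 -> -25 -> 25
  38 -> 40 -> -40
  -2 -> 0 -> 0
  -22 -> -20 -> 20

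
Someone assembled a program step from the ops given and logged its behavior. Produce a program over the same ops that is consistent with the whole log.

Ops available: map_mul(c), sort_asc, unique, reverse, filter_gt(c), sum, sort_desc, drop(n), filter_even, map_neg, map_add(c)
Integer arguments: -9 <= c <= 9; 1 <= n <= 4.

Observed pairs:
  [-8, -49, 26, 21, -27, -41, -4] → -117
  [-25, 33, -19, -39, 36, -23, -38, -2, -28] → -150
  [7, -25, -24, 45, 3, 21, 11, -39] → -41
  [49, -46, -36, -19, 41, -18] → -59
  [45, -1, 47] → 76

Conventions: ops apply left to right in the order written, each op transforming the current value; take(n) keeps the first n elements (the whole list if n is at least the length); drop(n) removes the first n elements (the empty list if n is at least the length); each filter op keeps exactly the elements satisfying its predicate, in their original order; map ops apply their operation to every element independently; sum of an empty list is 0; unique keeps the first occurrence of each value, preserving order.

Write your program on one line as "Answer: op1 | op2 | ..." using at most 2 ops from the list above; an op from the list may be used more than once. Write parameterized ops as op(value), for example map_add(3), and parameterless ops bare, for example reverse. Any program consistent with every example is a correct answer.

map_add(-5) | sum

Check, running the answer program on each example:
  [-8, -49, 26, 21, -27, -41, -4] -> [-13, -54, 21, 16, -32, -46, -9] -> -117
  [-25, 33, -19, -39, 36, -23, -38, -2, -28] -> [-30, 28, -24, -44, 31, -28, -43, -7, -33] -> -150
  [7, -25, -24, 45, 3, 21, 11, -39] -> [2, -30, -29, 40, -2, 16, 6, -44] -> -41
  [49, -46, -36, -19, 41, -18] -> [44, -51, -41, -24, 36, -23] -> -59
  [45, -1, 47] -> [40, -6, 42] -> 76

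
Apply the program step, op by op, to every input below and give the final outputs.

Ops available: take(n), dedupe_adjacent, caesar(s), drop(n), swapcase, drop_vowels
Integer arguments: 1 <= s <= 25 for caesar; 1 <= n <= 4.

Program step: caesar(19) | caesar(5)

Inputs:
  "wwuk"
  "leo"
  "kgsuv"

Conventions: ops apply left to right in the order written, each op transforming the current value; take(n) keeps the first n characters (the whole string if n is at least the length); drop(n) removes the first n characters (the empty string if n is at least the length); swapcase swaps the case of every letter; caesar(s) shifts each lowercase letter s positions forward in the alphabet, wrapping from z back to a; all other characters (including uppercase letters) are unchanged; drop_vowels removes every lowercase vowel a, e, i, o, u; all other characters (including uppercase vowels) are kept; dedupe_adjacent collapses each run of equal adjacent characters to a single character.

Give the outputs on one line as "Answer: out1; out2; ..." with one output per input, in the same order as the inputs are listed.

"uusi"; "jcm"; "ieqst"

Execution, op by op:
  "wwuk" -> "ppnd" -> "uusi"
  "leo" -> "exh" -> "jcm"
  "kgsuv" -> "dzlno" -> "ieqst"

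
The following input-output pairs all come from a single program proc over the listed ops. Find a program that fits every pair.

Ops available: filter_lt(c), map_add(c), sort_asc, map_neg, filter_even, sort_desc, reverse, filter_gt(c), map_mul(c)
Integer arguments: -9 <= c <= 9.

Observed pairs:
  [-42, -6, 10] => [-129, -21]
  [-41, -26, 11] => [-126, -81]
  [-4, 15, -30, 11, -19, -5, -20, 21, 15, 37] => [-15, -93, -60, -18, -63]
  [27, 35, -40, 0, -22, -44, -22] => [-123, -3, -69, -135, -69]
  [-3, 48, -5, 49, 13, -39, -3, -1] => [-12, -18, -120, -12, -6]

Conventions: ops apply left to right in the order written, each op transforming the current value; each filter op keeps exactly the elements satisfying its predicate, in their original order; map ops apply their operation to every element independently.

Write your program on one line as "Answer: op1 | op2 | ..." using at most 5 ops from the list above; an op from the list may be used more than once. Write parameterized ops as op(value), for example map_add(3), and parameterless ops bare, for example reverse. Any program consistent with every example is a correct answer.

map_add(2) | map_add(-3) | map_neg | map_mul(-3) | filter_lt(-1)

Check, running the answer program on each example:
  [-42, -6, 10] -> [-40, -4, 12] -> [-43, -7, 9] -> [43, 7, -9] -> [-129, -21, 27] -> [-129, -21]
  [-41, -26, 11] -> [-39, -24, 13] -> [-42, -27, 10] -> [42, 27, -10] -> [-126, -81, 30] -> [-126, -81]
  [-4, 15, -30, 11, -19, -5, -20, 21, 15, 37] -> [-2, 17, -28, 13, -17, -3, -18, 23, 17, 39] -> [-5, 14, -31, 10, -20, -6, -21, 20, 14, 36] -> [5, -14, 31, -10, 20, 6, 21, -20, -14, -36] -> [-15, 42, -93, 30, -60, -18, -63, 60, 42, 108] -> [-15, -93, -60, -18, -63]
  [27, 35, -40, 0, -22, -44, -22] -> [29, 37, -38, 2, -20, -42, -20] -> [26, 34, -41, -1, -23, -45, -23] -> [-26, -34, 41, 1, 23, 45, 23] -> [78, 102, -123, -3, -69, -135, -69] -> [-123, -3, -69, -135, -69]
  [-3, 48, -5, 49, 13, -39, -3, -1] -> [-1, 50, -3, 51, 15, -37, -1, 1] -> [-4, 47, -6, 48, 12, -40, -4, -2] -> [4, -47, 6, -48, -12, 40, 4, 2] -> [-12, 141, -18, 144, 36, -120, -12, -6] -> [-12, -18, -120, -12, -6]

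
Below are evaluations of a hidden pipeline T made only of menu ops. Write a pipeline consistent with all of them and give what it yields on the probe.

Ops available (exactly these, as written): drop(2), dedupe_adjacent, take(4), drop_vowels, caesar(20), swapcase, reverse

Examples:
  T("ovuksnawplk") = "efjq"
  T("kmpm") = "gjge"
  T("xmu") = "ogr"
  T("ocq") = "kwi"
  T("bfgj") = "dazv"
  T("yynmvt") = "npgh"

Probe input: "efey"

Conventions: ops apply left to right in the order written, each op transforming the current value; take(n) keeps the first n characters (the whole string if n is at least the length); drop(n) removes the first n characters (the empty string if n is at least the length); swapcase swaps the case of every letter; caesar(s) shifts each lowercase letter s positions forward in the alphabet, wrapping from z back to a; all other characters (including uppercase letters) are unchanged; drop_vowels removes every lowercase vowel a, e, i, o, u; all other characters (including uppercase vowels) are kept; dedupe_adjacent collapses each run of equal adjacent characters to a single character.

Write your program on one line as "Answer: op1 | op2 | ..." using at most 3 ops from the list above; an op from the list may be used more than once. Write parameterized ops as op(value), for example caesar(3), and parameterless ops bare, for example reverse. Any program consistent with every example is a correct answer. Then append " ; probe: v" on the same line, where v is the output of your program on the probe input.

reverse | take(4) | caesar(20) ; probe: "syzy"

Check, running the answer program on each example:
  "ovuksnawplk" -> "klpwanskuvo" -> "klpw" -> "efjq"
  "kmpm" -> "mpmk" -> "mpmk" -> "gjge"
  "xmu" -> "umx" -> "umx" -> "ogr"
  "ocq" -> "qco" -> "qco" -> "kwi"
  "bfgj" -> "jgfb" -> "jgfb" -> "dazv"
  "yynmvt" -> "tvmnyy" -> "tvmn" -> "npgh"
  probe: "efey" -> "yefe" -> "yefe" -> "syzy"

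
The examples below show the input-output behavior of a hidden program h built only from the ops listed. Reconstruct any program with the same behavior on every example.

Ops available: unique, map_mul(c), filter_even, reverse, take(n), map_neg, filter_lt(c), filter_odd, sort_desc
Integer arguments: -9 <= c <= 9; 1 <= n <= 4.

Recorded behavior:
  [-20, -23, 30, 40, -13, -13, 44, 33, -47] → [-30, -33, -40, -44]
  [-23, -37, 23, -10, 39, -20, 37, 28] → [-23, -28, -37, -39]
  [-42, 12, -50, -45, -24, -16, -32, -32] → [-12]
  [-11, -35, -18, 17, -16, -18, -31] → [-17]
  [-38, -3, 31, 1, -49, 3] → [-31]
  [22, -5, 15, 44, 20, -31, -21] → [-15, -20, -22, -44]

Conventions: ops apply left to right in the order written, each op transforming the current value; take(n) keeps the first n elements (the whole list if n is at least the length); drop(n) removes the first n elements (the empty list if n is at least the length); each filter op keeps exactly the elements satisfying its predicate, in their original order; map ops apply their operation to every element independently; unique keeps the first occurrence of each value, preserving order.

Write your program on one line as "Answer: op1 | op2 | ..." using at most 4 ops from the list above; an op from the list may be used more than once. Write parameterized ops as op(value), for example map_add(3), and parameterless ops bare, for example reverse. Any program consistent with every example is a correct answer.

map_neg | sort_desc | filter_lt(-3)

Check, running the answer program on each example:
  [-20, -23, 30, 40, -13, -13, 44, 33, -47] -> [20, 23, -30, -40, 13, 13, -44, -33, 47] -> [47, 23, 20, 13, 13, -30, -33, -40, -44] -> [-30, -33, -40, -44]
  [-23, -37, 23, -10, 39, -20, 37, 28] -> [23, 37, -23, 10, -39, 20, -37, -28] -> [37, 23, 20, 10, -23, -28, -37, -39] -> [-23, -28, -37, -39]
  [-42, 12, -50, -45, -24, -16, -32, -32] -> [42, -12, 50, 45, 24, 16, 32, 32] -> [50, 45, 42, 32, 32, 24, 16, -12] -> [-12]
  [-11, -35, -18, 17, -16, -18, -31] -> [11, 35, 18, -17, 16, 18, 31] -> [35, 31, 18, 18, 16, 11, -17] -> [-17]
  [-38, -3, 31, 1, -49, 3] -> [38, 3, -31, -1, 49, -3] -> [49, 38, 3, -1, -3, -31] -> [-31]
  [22, -5, 15, 44, 20, -31, -21] -> [-22, 5, -15, -44, -20, 31, 21] -> [31, 21, 5, -15, -20, -22, -44] -> [-15, -20, -22, -44]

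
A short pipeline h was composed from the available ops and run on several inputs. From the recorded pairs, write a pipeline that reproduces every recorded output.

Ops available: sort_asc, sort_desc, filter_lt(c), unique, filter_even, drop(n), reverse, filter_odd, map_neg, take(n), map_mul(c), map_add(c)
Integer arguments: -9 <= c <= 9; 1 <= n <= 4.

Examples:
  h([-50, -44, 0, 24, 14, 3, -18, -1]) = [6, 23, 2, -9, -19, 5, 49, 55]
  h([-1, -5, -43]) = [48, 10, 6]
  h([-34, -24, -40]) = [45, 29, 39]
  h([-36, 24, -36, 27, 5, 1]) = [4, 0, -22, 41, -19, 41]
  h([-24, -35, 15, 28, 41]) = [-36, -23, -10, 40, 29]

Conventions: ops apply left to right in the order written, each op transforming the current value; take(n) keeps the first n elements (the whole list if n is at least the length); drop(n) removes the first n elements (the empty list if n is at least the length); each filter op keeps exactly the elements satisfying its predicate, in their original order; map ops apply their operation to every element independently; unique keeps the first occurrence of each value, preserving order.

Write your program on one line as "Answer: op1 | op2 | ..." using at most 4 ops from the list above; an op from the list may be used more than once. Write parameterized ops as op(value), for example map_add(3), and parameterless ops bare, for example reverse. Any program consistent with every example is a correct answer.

map_neg | reverse | map_add(5)

Check, running the answer program on each example:
  [-50, -44, 0, 24, 14, 3, -18, -1] -> [50, 44, 0, -24, -14, -3, 18, 1] -> [1, 18, -3, -14, -24, 0, 44, 50] -> [6, 23, 2, -9, -19, 5, 49, 55]
  [-1, -5, -43] -> [1, 5, 43] -> [43, 5, 1] -> [48, 10, 6]
  [-34, -24, -40] -> [34, 24, 40] -> [40, 24, 34] -> [45, 29, 39]
  [-36, 24, -36, 27, 5, 1] -> [36, -24, 36, -27, -5, -1] -> [-1, -5, -27, 36, -24, 36] -> [4, 0, -22, 41, -19, 41]
  [-24, -35, 15, 28, 41] -> [24, 35, -15, -28, -41] -> [-41, -28, -15, 35, 24] -> [-36, -23, -10, 40, 29]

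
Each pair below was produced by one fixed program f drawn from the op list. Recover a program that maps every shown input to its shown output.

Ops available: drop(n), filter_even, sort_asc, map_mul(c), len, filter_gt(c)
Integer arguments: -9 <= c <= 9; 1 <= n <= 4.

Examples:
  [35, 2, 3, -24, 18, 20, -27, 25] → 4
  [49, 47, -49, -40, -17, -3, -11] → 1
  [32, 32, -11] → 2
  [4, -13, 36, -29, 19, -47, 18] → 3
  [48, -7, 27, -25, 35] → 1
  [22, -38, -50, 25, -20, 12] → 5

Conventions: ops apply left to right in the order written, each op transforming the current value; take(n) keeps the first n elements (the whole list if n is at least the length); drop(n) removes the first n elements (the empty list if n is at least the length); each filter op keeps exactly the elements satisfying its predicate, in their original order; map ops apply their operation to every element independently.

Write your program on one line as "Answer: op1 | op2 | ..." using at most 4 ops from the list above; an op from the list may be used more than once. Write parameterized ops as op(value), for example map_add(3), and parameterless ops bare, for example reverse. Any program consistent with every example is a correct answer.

filter_even | map_mul(7) | map_mul(-4) | len

Check, running the answer program on each example:
  [35, 2, 3, -24, 18, 20, -27, 25] -> [2, -24, 18, 20] -> [14, -168, 126, 140] -> [-56, 672, -504, -560] -> 4
  [49, 47, -49, -40, -17, -3, -11] -> [-40] -> [-280] -> [1120] -> 1
  [32, 32, -11] -> [32, 32] -> [224, 224] -> [-896, -896] -> 2
  [4, -13, 36, -29, 19, -47, 18] -> [4, 36, 18] -> [28, 252, 126] -> [-112, -1008, -504] -> 3
  [48, -7, 27, -25, 35] -> [48] -> [336] -> [-1344] -> 1
  [22, -38, -50, 25, -20, 12] -> [22, -38, -50, -20, 12] -> [154, -266, -350, -140, 84] -> [-616, 1064, 1400, 560, -336] -> 5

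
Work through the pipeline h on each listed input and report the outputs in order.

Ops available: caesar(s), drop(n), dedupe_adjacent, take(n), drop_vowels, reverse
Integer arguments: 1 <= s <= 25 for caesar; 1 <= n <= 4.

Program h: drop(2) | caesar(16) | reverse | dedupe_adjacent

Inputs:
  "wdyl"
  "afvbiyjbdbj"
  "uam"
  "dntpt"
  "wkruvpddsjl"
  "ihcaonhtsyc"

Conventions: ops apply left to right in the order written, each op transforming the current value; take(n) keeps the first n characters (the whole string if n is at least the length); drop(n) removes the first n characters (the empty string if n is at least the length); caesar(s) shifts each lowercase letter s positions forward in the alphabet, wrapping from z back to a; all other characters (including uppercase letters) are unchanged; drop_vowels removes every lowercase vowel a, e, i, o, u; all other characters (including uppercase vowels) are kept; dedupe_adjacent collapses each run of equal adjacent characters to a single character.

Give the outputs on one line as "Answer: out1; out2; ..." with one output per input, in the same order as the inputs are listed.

Execution, op by op:
  "wdyl" -> "yl" -> "ob" -> "bo" -> "bo"
  "afvbiyjbdbj" -> "vbiyjbdbj" -> "lryozrtrz" -> "zrtrzoyrl" -> "zrtrzoyrl"
  "uam" -> "m" -> "c" -> "c" -> "c"
  "dntpt" -> "tpt" -> "jfj" -> "jfj" -> "jfj"
  "wkruvpddsjl" -> "ruvpddsjl" -> "hklfttizb" -> "bzittflkh" -> "bzitflkh"
  "ihcaonhtsyc" -> "caonhtsyc" -> "sqedxjios" -> "soijxdeqs" -> "soijxdeqs"

"bo"; "zrtrzoyrl"; "c"; "jfj"; "bzitflkh"; "soijxdeqs"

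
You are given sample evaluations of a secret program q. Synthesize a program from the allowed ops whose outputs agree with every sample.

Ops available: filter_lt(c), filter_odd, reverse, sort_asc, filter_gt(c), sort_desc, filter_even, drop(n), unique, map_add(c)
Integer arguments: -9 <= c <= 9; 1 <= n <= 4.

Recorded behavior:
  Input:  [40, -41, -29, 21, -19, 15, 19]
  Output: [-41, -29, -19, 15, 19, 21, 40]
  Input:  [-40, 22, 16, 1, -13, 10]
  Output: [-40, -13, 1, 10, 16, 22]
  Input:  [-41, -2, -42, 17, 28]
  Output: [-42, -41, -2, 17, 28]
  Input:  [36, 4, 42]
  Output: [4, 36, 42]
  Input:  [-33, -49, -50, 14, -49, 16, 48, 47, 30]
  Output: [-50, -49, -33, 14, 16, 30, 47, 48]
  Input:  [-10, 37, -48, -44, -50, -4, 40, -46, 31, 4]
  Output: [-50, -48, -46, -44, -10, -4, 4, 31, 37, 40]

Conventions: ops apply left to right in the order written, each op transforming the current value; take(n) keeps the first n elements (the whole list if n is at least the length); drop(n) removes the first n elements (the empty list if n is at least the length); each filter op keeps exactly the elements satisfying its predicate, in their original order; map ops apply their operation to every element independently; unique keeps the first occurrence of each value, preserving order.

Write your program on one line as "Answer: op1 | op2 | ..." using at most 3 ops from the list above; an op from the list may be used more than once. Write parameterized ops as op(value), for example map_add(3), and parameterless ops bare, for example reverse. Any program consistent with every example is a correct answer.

sort_desc | sort_asc | unique

Check, running the answer program on each example:
  [40, -41, -29, 21, -19, 15, 19] -> [40, 21, 19, 15, -19, -29, -41] -> [-41, -29, -19, 15, 19, 21, 40] -> [-41, -29, -19, 15, 19, 21, 40]
  [-40, 22, 16, 1, -13, 10] -> [22, 16, 10, 1, -13, -40] -> [-40, -13, 1, 10, 16, 22] -> [-40, -13, 1, 10, 16, 22]
  [-41, -2, -42, 17, 28] -> [28, 17, -2, -41, -42] -> [-42, -41, -2, 17, 28] -> [-42, -41, -2, 17, 28]
  [36, 4, 42] -> [42, 36, 4] -> [4, 36, 42] -> [4, 36, 42]
  [-33, -49, -50, 14, -49, 16, 48, 47, 30] -> [48, 47, 30, 16, 14, -33, -49, -49, -50] -> [-50, -49, -49, -33, 14, 16, 30, 47, 48] -> [-50, -49, -33, 14, 16, 30, 47, 48]
  [-10, 37, -48, -44, -50, -4, 40, -46, 31, 4] -> [40, 37, 31, 4, -4, -10, -44, -46, -48, -50] -> [-50, -48, -46, -44, -10, -4, 4, 31, 37, 40] -> [-50, -48, -46, -44, -10, -4, 4, 31, 37, 40]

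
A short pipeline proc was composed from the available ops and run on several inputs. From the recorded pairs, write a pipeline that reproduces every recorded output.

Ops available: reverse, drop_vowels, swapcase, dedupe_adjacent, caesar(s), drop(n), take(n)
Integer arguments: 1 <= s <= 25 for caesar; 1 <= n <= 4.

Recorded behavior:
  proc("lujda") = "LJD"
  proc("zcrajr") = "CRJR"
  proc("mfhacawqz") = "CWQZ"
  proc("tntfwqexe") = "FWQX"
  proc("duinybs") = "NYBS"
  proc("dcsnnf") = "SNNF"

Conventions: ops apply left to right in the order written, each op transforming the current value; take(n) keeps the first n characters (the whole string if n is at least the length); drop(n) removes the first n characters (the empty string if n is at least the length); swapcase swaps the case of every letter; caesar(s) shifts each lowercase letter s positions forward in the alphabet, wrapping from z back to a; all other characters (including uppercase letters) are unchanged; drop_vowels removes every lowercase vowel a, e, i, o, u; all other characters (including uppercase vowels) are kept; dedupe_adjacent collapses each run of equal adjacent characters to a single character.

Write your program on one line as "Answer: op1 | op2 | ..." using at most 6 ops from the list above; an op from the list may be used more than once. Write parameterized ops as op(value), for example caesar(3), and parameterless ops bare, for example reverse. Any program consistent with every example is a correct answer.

drop_vowels | reverse | take(4) | swapcase | reverse

Check, running the answer program on each example:
  "lujda" -> "ljd" -> "djl" -> "djl" -> "DJL" -> "LJD"
  "zcrajr" -> "zcrjr" -> "rjrcz" -> "rjrc" -> "RJRC" -> "CRJR"
  "mfhacawqz" -> "mfhcwqz" -> "zqwchfm" -> "zqwc" -> "ZQWC" -> "CWQZ"
  "tntfwqexe" -> "tntfwqx" -> "xqwftnt" -> "xqwf" -> "XQWF" -> "FWQX"
  "duinybs" -> "dnybs" -> "sbynd" -> "sbyn" -> "SBYN" -> "NYBS"
  "dcsnnf" -> "dcsnnf" -> "fnnscd" -> "fnns" -> "FNNS" -> "SNNF"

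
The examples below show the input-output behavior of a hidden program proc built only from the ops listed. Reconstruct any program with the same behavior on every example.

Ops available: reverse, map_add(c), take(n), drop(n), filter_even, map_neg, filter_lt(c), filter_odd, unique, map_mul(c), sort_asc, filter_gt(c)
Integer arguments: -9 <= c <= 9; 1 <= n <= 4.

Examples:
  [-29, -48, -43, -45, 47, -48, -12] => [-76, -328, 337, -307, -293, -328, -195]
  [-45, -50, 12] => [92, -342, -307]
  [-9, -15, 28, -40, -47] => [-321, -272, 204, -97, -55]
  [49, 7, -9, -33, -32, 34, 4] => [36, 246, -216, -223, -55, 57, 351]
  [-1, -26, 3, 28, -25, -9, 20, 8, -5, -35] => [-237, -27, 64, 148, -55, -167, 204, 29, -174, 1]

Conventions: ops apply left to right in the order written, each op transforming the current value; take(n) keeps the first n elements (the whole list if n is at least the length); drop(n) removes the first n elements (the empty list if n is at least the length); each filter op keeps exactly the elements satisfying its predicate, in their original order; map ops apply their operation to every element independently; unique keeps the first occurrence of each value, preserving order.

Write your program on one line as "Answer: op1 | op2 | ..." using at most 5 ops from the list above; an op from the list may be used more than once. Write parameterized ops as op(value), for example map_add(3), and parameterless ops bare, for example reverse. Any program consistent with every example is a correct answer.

map_neg | map_mul(7) | reverse | map_add(-8) | map_neg

Check, running the answer program on each example:
  [-29, -48, -43, -45, 47, -48, -12] -> [29, 48, 43, 45, -47, 48, 12] -> [203, 336, 301, 315, -329, 336, 84] -> [84, 336, -329, 315, 301, 336, 203] -> [76, 328, -337, 307, 293, 328, 195] -> [-76, -328, 337, -307, -293, -328, -195]
  [-45, -50, 12] -> [45, 50, -12] -> [315, 350, -84] -> [-84, 350, 315] -> [-92, 342, 307] -> [92, -342, -307]
  [-9, -15, 28, -40, -47] -> [9, 15, -28, 40, 47] -> [63, 105, -196, 280, 329] -> [329, 280, -196, 105, 63] -> [321, 272, -204, 97, 55] -> [-321, -272, 204, -97, -55]
  [49, 7, -9, -33, -32, 34, 4] -> [-49, -7, 9, 33, 32, -34, -4] -> [-343, -49, 63, 231, 224, -238, -28] -> [-28, -238, 224, 231, 63, -49, -343] -> [-36, -246, 216, 223, 55, -57, -351] -> [36, 246, -216, -223, -55, 57, 351]
  [-1, -26, 3, 28, -25, -9, 20, 8, -5, -35] -> [1, 26, -3, -28, 25, 9, -20, -8, 5, 35] -> [7, 182, -21, -196, 175, 63, -140, -56, 35, 245] -> [245, 35, -56, -140, 63, 175, -196, -21, 182, 7] -> [237, 27, -64, -148, 55, 167, -204, -29, 174, -1] -> [-237, -27, 64, 148, -55, -167, 204, 29, -174, 1]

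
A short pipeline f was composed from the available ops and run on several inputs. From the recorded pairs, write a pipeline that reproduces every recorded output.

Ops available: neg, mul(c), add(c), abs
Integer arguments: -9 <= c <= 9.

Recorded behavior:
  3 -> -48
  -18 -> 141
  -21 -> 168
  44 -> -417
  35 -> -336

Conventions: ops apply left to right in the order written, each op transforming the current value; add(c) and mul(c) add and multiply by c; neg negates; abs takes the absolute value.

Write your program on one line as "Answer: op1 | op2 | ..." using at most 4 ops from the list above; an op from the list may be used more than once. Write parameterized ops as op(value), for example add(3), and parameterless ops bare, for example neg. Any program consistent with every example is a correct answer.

add(3) | mul(-9) | add(6)

Check, running the answer program on each example:
  3 -> 6 -> -54 -> -48
  -18 -> -15 -> 135 -> 141
  -21 -> -18 -> 162 -> 168
  44 -> 47 -> -423 -> -417
  35 -> 38 -> -342 -> -336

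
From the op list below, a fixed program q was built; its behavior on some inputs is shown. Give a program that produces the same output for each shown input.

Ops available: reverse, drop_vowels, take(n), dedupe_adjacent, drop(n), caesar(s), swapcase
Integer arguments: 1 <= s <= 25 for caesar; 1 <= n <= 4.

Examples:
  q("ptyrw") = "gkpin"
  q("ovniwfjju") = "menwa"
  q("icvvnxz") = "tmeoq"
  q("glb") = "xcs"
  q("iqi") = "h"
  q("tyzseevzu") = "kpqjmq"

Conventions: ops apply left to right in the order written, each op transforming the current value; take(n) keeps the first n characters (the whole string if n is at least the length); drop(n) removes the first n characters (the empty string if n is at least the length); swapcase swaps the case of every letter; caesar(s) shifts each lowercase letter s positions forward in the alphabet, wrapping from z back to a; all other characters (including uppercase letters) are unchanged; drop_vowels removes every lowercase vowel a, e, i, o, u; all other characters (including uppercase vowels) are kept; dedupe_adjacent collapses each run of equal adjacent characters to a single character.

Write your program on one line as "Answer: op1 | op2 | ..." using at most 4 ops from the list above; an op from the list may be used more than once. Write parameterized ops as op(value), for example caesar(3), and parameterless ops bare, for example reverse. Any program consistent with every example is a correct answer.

drop_vowels | caesar(17) | dedupe_adjacent

Check, running the answer program on each example:
  "ptyrw" -> "ptyrw" -> "gkpin" -> "gkpin"
  "ovniwfjju" -> "vnwfjj" -> "menwaa" -> "menwa"
  "icvvnxz" -> "cvvnxz" -> "tmmeoq" -> "tmeoq"
  "glb" -> "glb" -> "xcs" -> "xcs"
  "iqi" -> "q" -> "h" -> "h"
  "tyzseevzu" -> "tyzsvz" -> "kpqjmq" -> "kpqjmq"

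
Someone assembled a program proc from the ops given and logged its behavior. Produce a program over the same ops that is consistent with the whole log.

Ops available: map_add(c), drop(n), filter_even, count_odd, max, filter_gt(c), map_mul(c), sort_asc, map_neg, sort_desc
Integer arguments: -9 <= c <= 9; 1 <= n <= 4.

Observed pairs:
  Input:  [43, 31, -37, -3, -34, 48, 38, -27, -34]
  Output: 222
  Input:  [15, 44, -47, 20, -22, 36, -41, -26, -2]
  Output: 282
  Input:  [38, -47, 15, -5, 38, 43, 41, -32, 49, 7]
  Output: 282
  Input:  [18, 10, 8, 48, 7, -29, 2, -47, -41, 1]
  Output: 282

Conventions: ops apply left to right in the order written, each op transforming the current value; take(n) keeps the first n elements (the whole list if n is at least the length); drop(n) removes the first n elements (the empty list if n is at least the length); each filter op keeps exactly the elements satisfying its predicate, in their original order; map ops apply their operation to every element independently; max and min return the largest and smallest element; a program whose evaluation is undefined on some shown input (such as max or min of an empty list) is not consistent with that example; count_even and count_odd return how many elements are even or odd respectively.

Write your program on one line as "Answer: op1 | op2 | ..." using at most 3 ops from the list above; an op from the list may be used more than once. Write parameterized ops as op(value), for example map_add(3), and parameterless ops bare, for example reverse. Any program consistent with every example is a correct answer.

map_mul(-6) | filter_gt(1) | max

Check, running the answer program on each example:
  [43, 31, -37, -3, -34, 48, 38, -27, -34] -> [-258, -186, 222, 18, 204, -288, -228, 162, 204] -> [222, 18, 204, 162, 204] -> 222
  [15, 44, -47, 20, -22, 36, -41, -26, -2] -> [-90, -264, 282, -120, 132, -216, 246, 156, 12] -> [282, 132, 246, 156, 12] -> 282
  [38, -47, 15, -5, 38, 43, 41, -32, 49, 7] -> [-228, 282, -90, 30, -228, -258, -246, 192, -294, -42] -> [282, 30, 192] -> 282
  [18, 10, 8, 48, 7, -29, 2, -47, -41, 1] -> [-108, -60, -48, -288, -42, 174, -12, 282, 246, -6] -> [174, 282, 246] -> 282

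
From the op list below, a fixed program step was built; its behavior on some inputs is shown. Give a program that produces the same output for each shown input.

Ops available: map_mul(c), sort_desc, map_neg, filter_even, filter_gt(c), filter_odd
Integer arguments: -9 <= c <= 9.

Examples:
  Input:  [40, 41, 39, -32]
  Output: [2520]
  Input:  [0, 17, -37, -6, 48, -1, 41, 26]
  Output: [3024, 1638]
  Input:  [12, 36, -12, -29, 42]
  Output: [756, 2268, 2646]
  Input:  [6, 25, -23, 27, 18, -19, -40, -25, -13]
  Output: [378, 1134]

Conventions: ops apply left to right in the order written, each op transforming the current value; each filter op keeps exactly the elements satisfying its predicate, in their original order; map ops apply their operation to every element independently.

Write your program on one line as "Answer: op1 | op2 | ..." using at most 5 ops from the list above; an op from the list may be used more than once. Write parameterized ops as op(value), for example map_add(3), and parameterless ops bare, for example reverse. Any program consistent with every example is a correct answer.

filter_gt(-8) | map_mul(-9) | map_mul(-7) | filter_gt(9) | filter_even

Check, running the answer program on each example:
  [40, 41, 39, -32] -> [40, 41, 39] -> [-360, -369, -351] -> [2520, 2583, 2457] -> [2520, 2583, 2457] -> [2520]
  [0, 17, -37, -6, 48, -1, 41, 26] -> [0, 17, -6, 48, -1, 41, 26] -> [0, -153, 54, -432, 9, -369, -234] -> [0, 1071, -378, 3024, -63, 2583, 1638] -> [1071, 3024, 2583, 1638] -> [3024, 1638]
  [12, 36, -12, -29, 42] -> [12, 36, 42] -> [-108, -324, -378] -> [756, 2268, 2646] -> [756, 2268, 2646] -> [756, 2268, 2646]
  [6, 25, -23, 27, 18, -19, -40, -25, -13] -> [6, 25, 27, 18] -> [-54, -225, -243, -162] -> [378, 1575, 1701, 1134] -> [378, 1575, 1701, 1134] -> [378, 1134]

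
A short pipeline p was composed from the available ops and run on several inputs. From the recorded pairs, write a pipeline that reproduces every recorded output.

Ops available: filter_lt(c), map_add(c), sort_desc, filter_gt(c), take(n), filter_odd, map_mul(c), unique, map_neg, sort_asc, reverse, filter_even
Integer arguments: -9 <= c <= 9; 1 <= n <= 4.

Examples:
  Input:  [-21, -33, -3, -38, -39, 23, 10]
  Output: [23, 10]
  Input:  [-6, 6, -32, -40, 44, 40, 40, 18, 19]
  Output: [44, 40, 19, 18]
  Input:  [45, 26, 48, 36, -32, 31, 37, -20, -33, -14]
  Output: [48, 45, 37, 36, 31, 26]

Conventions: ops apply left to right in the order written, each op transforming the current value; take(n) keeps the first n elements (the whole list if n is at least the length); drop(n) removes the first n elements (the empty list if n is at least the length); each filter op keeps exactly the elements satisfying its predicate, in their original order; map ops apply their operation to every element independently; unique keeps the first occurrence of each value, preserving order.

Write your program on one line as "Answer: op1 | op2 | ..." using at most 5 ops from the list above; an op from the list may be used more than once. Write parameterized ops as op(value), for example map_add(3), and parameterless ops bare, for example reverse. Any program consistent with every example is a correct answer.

reverse | sort_asc | reverse | filter_gt(8) | unique

Check, running the answer program on each example:
  [-21, -33, -3, -38, -39, 23, 10] -> [10, 23, -39, -38, -3, -33, -21] -> [-39, -38, -33, -21, -3, 10, 23] -> [23, 10, -3, -21, -33, -38, -39] -> [23, 10] -> [23, 10]
  [-6, 6, -32, -40, 44, 40, 40, 18, 19] -> [19, 18, 40, 40, 44, -40, -32, 6, -6] -> [-40, -32, -6, 6, 18, 19, 40, 40, 44] -> [44, 40, 40, 19, 18, 6, -6, -32, -40] -> [44, 40, 40, 19, 18] -> [44, 40, 19, 18]
  [45, 26, 48, 36, -32, 31, 37, -20, -33, -14] -> [-14, -33, -20, 37, 31, -32, 36, 48, 26, 45] -> [-33, -32, -20, -14, 26, 31, 36, 37, 45, 48] -> [48, 45, 37, 36, 31, 26, -14, -20, -32, -33] -> [48, 45, 37, 36, 31, 26] -> [48, 45, 37, 36, 31, 26]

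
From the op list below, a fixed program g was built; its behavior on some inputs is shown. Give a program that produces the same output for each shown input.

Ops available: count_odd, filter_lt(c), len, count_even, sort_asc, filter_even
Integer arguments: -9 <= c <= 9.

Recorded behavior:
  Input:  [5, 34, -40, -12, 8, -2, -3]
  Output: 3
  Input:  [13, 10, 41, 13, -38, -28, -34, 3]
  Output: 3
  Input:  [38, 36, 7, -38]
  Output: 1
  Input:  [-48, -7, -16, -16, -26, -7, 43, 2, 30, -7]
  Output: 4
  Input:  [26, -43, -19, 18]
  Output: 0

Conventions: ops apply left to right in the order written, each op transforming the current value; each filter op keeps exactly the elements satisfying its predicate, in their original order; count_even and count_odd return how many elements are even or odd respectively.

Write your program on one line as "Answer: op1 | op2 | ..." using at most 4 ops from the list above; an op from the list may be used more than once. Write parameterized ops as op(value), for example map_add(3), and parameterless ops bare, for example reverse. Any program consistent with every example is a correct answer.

filter_lt(2) | sort_asc | filter_even | len

Check, running the answer program on each example:
  [5, 34, -40, -12, 8, -2, -3] -> [-40, -12, -2, -3] -> [-40, -12, -3, -2] -> [-40, -12, -2] -> 3
  [13, 10, 41, 13, -38, -28, -34, 3] -> [-38, -28, -34] -> [-38, -34, -28] -> [-38, -34, -28] -> 3
  [38, 36, 7, -38] -> [-38] -> [-38] -> [-38] -> 1
  [-48, -7, -16, -16, -26, -7, 43, 2, 30, -7] -> [-48, -7, -16, -16, -26, -7, -7] -> [-48, -26, -16, -16, -7, -7, -7] -> [-48, -26, -16, -16] -> 4
  [26, -43, -19, 18] -> [-43, -19] -> [-43, -19] -> [] -> 0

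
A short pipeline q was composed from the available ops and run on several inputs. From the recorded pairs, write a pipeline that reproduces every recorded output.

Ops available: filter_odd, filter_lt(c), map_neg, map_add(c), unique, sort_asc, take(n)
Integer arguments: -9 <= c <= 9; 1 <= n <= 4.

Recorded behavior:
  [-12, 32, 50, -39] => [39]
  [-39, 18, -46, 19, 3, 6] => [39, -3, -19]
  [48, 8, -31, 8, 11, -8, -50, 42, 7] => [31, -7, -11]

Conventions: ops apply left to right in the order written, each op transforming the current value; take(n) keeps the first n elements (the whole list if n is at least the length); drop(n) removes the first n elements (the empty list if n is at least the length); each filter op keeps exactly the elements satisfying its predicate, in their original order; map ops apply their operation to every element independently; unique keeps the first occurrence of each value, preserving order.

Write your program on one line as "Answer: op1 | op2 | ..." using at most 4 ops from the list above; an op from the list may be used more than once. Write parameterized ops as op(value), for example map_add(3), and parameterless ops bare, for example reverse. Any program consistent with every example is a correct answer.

filter_odd | sort_asc | map_neg

Check, running the answer program on each example:
  [-12, 32, 50, -39] -> [-39] -> [-39] -> [39]
  [-39, 18, -46, 19, 3, 6] -> [-39, 19, 3] -> [-39, 3, 19] -> [39, -3, -19]
  [48, 8, -31, 8, 11, -8, -50, 42, 7] -> [-31, 11, 7] -> [-31, 7, 11] -> [31, -7, -11]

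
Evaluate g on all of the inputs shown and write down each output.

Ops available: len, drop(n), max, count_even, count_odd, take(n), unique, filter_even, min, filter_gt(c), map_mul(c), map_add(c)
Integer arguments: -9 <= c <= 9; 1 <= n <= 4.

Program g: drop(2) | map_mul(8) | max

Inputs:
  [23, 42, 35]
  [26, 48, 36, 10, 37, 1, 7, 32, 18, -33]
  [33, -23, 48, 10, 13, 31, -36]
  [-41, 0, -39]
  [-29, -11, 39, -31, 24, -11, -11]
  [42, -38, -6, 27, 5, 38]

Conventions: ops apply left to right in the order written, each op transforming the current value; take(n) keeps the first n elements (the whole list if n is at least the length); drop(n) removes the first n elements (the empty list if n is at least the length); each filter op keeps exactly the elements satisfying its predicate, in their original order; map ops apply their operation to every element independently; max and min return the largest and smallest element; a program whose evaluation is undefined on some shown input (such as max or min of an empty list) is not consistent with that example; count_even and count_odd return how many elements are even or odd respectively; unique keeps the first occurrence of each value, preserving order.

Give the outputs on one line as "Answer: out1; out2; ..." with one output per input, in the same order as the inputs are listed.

Execution, op by op:
  [23, 42, 35] -> [35] -> [280] -> 280
  [26, 48, 36, 10, 37, 1, 7, 32, 18, -33] -> [36, 10, 37, 1, 7, 32, 18, -33] -> [288, 80, 296, 8, 56, 256, 144, -264] -> 296
  [33, -23, 48, 10, 13, 31, -36] -> [48, 10, 13, 31, -36] -> [384, 80, 104, 248, -288] -> 384
  [-41, 0, -39] -> [-39] -> [-312] -> -312
  [-29, -11, 39, -31, 24, -11, -11] -> [39, -31, 24, -11, -11] -> [312, -248, 192, -88, -88] -> 312
  [42, -38, -6, 27, 5, 38] -> [-6, 27, 5, 38] -> [-48, 216, 40, 304] -> 304

280; 296; 384; -312; 312; 304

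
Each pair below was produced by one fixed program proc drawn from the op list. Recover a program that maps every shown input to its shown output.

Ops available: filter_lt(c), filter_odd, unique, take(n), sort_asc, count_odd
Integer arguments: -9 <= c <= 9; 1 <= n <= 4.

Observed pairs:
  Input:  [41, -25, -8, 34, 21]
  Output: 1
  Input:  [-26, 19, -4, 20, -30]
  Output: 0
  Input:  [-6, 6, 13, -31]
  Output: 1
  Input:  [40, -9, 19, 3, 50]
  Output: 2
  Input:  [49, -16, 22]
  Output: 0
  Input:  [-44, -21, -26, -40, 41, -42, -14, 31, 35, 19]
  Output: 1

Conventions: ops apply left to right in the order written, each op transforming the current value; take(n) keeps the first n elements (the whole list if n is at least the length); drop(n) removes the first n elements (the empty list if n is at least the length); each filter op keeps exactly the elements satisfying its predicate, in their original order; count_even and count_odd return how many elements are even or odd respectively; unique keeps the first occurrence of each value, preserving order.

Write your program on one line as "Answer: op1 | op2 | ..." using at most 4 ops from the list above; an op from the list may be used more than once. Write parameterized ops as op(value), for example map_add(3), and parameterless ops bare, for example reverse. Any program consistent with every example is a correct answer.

filter_odd | take(3) | filter_lt(5) | count_odd

Check, running the answer program on each example:
  [41, -25, -8, 34, 21] -> [41, -25, 21] -> [41, -25, 21] -> [-25] -> 1
  [-26, 19, -4, 20, -30] -> [19] -> [19] -> [] -> 0
  [-6, 6, 13, -31] -> [13, -31] -> [13, -31] -> [-31] -> 1
  [40, -9, 19, 3, 50] -> [-9, 19, 3] -> [-9, 19, 3] -> [-9, 3] -> 2
  [49, -16, 22] -> [49] -> [49] -> [] -> 0
  [-44, -21, -26, -40, 41, -42, -14, 31, 35, 19] -> [-21, 41, 31, 35, 19] -> [-21, 41, 31] -> [-21] -> 1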